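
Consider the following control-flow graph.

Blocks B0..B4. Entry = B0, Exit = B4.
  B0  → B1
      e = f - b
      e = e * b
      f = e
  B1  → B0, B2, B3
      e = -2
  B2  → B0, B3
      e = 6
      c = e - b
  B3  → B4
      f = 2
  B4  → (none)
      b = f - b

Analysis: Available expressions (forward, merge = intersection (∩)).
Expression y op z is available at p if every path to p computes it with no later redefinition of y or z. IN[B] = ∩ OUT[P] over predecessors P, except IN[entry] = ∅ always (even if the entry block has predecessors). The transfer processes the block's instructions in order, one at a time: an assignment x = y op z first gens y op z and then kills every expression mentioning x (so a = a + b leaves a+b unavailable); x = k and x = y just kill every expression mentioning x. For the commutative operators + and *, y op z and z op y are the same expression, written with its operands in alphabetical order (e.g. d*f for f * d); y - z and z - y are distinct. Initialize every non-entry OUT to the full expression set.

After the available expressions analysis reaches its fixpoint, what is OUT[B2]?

Answer: {e-b}

Working:
Per-block solution:
  B0:  IN={}  OUT={}
  B1:  IN={}  OUT={}
  B2:  IN={}  OUT={e-b}
  B3:  IN={}  OUT={}
  B4:  IN={}  OUT={}

Merge at B2: IN[B2] = OUT[B1] = {}
Applying B2's transfer function to that IN value gives OUT[B2] (row B2 above).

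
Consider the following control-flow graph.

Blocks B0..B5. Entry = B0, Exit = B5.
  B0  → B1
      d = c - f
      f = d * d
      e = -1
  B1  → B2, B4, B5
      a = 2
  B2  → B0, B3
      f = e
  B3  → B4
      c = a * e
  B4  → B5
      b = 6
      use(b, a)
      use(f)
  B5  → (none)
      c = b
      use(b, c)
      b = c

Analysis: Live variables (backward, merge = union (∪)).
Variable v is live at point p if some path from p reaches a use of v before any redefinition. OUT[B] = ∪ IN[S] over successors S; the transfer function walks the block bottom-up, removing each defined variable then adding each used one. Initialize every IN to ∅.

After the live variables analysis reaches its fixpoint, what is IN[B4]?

Answer: {a, f}

Working:
Converged values:
  B0:   IN={b, c, f}   OUT={b, c, e, f}
  B1:   IN={b, c, e, f}   OUT={a, b, c, e, f}
  B2:   IN={a, b, c, e}   OUT={a, b, c, e, f}
  B3:   IN={a, e, f}   OUT={a, f}
  B4:   IN={a, f}   OUT={b}
  B5:   IN={b}   OUT={}

Merge at B4: OUT[B4] = IN[B5] = {b}
Applying B4's transfer function to that OUT value gives IN[B4] (row B4 above).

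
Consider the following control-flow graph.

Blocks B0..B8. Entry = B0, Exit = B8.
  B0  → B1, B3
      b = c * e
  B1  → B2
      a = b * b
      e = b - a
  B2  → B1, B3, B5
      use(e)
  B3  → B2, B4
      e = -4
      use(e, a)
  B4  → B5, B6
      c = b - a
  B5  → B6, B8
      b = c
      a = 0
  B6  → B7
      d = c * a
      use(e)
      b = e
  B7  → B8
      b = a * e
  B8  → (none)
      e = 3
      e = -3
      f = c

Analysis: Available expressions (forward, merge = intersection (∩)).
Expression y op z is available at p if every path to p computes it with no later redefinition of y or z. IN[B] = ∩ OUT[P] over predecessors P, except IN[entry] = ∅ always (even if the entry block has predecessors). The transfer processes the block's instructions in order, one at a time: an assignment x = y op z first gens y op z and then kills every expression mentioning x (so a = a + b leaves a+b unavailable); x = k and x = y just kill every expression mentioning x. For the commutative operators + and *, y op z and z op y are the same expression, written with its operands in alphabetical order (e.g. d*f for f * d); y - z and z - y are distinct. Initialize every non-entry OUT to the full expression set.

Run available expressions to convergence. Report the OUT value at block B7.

Answer: {a*c, a*e}

Working:
Per-block solution:
  B0:   IN={}   OUT={c*e}
  B1:   IN={}   OUT={b*b, b-a}
  B2:   IN={}   OUT={}
  B3:   IN={}   OUT={}
  B4:   IN={}   OUT={b-a}
  B5:   IN={}   OUT={}
  B6:   IN={}   OUT={a*c}
  B7:   IN={a*c}   OUT={a*c, a*e}
  B8:   IN={}   OUT={}

Merge at B7: IN[B7] = OUT[B6] = {a*c}
Applying B7's transfer function to that IN value gives OUT[B7] (row B7 above).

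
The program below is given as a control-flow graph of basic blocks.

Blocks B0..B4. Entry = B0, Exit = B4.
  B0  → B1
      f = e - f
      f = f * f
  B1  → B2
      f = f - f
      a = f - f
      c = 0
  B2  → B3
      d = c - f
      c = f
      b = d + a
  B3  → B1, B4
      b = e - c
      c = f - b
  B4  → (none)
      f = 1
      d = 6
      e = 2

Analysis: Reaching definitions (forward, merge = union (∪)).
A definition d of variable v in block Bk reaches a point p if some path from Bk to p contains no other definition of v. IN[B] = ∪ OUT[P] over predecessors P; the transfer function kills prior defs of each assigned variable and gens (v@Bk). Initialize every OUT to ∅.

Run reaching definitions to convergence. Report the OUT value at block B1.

Fixpoint table:
  B0:   IN={}   OUT={f@B0}
  B1:   IN={a@B1, b@B3, c@B3, d@B2, f@B0, f@B1}   OUT={a@B1, b@B3, c@B1, d@B2, f@B1}
  B2:   IN={a@B1, b@B3, c@B1, d@B2, f@B1}   OUT={a@B1, b@B2, c@B2, d@B2, f@B1}
  B3:   IN={a@B1, b@B2, c@B2, d@B2, f@B1}   OUT={a@B1, b@B3, c@B3, d@B2, f@B1}
  B4:   IN={a@B1, b@B3, c@B3, d@B2, f@B1}   OUT={a@B1, b@B3, c@B3, d@B4, e@B4, f@B4}

Merge at B1: IN[B1] = OUT[B0] ⊔ OUT[B3] = {a@B1, b@B3, c@B3, d@B2, f@B0, f@B1}
Applying B1's transfer function to that IN value gives OUT[B1] (row B1 above).

Answer: {a@B1, b@B3, c@B1, d@B2, f@B1}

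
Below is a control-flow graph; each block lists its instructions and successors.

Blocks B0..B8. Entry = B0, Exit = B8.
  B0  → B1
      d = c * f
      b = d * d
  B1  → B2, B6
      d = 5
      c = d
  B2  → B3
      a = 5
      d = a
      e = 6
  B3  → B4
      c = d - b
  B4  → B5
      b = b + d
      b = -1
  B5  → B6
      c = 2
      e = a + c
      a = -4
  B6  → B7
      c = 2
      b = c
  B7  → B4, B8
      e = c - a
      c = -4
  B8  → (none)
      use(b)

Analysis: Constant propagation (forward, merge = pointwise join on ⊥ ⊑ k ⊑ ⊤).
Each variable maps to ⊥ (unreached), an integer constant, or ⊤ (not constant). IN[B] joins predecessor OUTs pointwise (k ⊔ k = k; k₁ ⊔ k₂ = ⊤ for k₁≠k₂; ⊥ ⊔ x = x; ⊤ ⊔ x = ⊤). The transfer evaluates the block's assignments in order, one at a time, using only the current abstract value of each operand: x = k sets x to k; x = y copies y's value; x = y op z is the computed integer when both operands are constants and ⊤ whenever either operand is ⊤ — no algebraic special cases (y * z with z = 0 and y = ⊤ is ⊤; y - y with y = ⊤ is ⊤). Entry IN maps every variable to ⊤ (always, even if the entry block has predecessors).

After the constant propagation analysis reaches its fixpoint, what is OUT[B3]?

Per-block solution:
  B0:   IN=(all ⊤)   OUT=(all ⊤)
  B1:   IN=(all ⊤)   OUT={c:5, d:5; rest ⊤}
  B2:   IN={c:5, d:5; rest ⊤}   OUT={a:5, c:5, d:5, e:6; rest ⊤}
  B3:   IN={a:5, c:5, d:5, e:6; rest ⊤}   OUT={a:5, d:5, e:6; rest ⊤}
  B4:   IN={d:5; rest ⊤}   OUT={b:-1, d:5; rest ⊤}
  B5:   IN={b:-1, d:5; rest ⊤}   OUT={a:-4, b:-1, c:2, d:5; rest ⊤}
  B6:   IN={d:5; rest ⊤}   OUT={b:2, c:2, d:5; rest ⊤}
  B7:   IN={b:2, c:2, d:5; rest ⊤}   OUT={b:2, c:-4, d:5; rest ⊤}
  B8:   IN={b:2, c:-4, d:5; rest ⊤}   OUT={b:2, c:-4, d:5; rest ⊤}

Merge at B3: IN[B3] = OUT[B2] = {a: 5, b: ⊤, c: 5, d: 5, e: 6, f: ⊤}
Applying B3's transfer function to that IN value gives OUT[B3] (row B3 above).

Answer: {a: 5, b: ⊤, c: ⊤, d: 5, e: 6, f: ⊤}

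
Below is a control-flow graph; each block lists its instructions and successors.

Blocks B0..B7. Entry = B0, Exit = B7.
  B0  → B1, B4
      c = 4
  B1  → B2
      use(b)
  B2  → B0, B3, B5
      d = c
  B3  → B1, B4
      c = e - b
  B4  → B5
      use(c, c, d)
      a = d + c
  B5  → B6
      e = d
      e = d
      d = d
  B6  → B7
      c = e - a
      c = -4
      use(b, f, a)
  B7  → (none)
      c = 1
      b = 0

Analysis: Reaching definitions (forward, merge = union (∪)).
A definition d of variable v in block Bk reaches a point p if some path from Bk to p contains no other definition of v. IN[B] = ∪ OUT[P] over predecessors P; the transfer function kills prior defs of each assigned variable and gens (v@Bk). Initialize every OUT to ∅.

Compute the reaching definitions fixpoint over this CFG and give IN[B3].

Per-block solution:
  B0:  IN={c@B0, c@B3, d@B2}  OUT={c@B0, d@B2}
  B1:  IN={c@B0, c@B3, d@B2}  OUT={c@B0, c@B3, d@B2}
  B2:  IN={c@B0, c@B3, d@B2}  OUT={c@B0, c@B3, d@B2}
  B3:  IN={c@B0, c@B3, d@B2}  OUT={c@B3, d@B2}
  B4:  IN={c@B0, c@B3, d@B2}  OUT={a@B4, c@B0, c@B3, d@B2}
  B5:  IN={a@B4, c@B0, c@B3, d@B2}  OUT={a@B4, c@B0, c@B3, d@B5, e@B5}
  B6:  IN={a@B4, c@B0, c@B3, d@B5, e@B5}  OUT={a@B4, c@B6, d@B5, e@B5}
  B7:  IN={a@B4, c@B6, d@B5, e@B5}  OUT={a@B4, b@B7, c@B7, d@B5, e@B5}

Merge at B3: IN[B3] = OUT[B2] = {c@B0, c@B3, d@B2}

Answer: {c@B0, c@B3, d@B2}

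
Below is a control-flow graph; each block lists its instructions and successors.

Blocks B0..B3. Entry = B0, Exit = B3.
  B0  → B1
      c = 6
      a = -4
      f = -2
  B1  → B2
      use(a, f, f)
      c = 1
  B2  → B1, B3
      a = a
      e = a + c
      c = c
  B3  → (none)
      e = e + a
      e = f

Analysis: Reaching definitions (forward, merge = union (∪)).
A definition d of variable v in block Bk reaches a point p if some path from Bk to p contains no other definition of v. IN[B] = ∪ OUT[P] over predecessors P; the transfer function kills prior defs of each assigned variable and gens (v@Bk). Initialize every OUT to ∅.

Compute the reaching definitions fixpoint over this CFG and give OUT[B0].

Per-block solution:
  B0:  IN={}  OUT={a@B0, c@B0, f@B0}
  B1:  IN={a@B0, a@B2, c@B0, c@B2, e@B2, f@B0}  OUT={a@B0, a@B2, c@B1, e@B2, f@B0}
  B2:  IN={a@B0, a@B2, c@B1, e@B2, f@B0}  OUT={a@B2, c@B2, e@B2, f@B0}
  B3:  IN={a@B2, c@B2, e@B2, f@B0}  OUT={a@B2, c@B2, e@B3, f@B0}

B0 is the boundary node: IN[B0] = {}
Applying B0's transfer function to that IN value gives OUT[B0] (row B0 above).

Answer: {a@B0, c@B0, f@B0}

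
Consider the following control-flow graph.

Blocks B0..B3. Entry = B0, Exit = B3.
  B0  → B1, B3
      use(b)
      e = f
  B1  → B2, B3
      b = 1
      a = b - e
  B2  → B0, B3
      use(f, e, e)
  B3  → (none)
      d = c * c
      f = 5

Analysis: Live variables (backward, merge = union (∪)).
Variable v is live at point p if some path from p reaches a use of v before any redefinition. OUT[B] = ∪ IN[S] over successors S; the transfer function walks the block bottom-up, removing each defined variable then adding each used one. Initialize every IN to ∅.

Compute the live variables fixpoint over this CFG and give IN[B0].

Answer: {b, c, f}

Working:
Converged values:
  B0:  IN={b, c, f}  OUT={c, e, f}
  B1:  IN={c, e, f}  OUT={b, c, e, f}
  B2:  IN={b, c, e, f}  OUT={b, c, f}
  B3:  IN={c}  OUT={}

Merge at B0: OUT[B0] = IN[B1] ⊔ IN[B3] = {c, e, f}
Applying B0's transfer function to that OUT value gives IN[B0] (row B0 above).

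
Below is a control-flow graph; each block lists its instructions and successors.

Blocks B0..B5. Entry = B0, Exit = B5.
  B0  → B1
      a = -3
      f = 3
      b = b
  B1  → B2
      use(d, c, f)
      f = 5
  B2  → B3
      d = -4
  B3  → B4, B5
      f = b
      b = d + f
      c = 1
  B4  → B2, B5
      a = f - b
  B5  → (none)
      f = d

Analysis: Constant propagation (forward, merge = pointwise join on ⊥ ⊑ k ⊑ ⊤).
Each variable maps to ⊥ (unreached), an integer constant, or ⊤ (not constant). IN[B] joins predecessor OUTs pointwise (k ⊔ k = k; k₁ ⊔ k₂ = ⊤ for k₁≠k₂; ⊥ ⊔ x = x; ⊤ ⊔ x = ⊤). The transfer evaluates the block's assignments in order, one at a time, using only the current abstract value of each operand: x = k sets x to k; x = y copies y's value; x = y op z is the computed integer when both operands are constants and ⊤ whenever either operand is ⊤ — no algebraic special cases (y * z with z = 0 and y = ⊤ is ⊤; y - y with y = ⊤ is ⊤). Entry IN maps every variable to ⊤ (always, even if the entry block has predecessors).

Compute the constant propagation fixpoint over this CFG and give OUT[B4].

Answer: {a: ⊤, b: ⊤, c: 1, d: -4, e: ⊤, f: ⊤}

Derivation:
Converged values:
  B0:  IN=(all ⊤)  OUT={a:-3, f:3; rest ⊤}
  B1:  IN={a:-3, f:3; rest ⊤}  OUT={a:-3, f:5; rest ⊤}
  B2:  IN=(all ⊤)  OUT={d:-4; rest ⊤}
  B3:  IN={d:-4; rest ⊤}  OUT={c:1, d:-4; rest ⊤}
  B4:  IN={c:1, d:-4; rest ⊤}  OUT={c:1, d:-4; rest ⊤}
  B5:  IN={c:1, d:-4; rest ⊤}  OUT={c:1, d:-4, f:-4; rest ⊤}

Merge at B4: IN[B4] = OUT[B3] = {a: ⊤, b: ⊤, c: 1, d: -4, e: ⊤, f: ⊤}
Applying B4's transfer function to that IN value gives OUT[B4] (row B4 above).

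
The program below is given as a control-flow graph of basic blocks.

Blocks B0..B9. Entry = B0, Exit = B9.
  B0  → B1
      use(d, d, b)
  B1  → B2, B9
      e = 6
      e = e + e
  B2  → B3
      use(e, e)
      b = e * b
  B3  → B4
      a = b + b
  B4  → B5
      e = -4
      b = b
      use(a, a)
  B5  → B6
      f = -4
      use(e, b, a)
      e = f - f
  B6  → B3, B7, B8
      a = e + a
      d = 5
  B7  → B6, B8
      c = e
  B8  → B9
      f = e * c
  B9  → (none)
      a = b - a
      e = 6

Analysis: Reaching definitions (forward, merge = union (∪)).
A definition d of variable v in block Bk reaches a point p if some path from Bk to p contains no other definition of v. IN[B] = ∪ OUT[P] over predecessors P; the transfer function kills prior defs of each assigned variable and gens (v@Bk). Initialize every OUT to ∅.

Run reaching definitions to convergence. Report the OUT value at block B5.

Fixpoint table:
  B0:  IN={}  OUT={}
  B1:  IN={}  OUT={e@B1}
  B2:  IN={e@B1}  OUT={b@B2, e@B1}
  B3:  IN={a@B6, b@B2, b@B4, c@B7, d@B6, e@B1, e@B5, f@B5}  OUT={a@B3, b@B2, b@B4, c@B7, d@B6, e@B1, e@B5, f@B5}
  B4:  IN={a@B3, b@B2, b@B4, c@B7, d@B6, e@B1, e@B5, f@B5}  OUT={a@B3, b@B4, c@B7, d@B6, e@B4, f@B5}
  B5:  IN={a@B3, b@B4, c@B7, d@B6, e@B4, f@B5}  OUT={a@B3, b@B4, c@B7, d@B6, e@B5, f@B5}
  B6:  IN={a@B3, a@B6, b@B4, c@B7, d@B6, e@B5, f@B5}  OUT={a@B6, b@B4, c@B7, d@B6, e@B5, f@B5}
  B7:  IN={a@B6, b@B4, c@B7, d@B6, e@B5, f@B5}  OUT={a@B6, b@B4, c@B7, d@B6, e@B5, f@B5}
  B8:  IN={a@B6, b@B4, c@B7, d@B6, e@B5, f@B5}  OUT={a@B6, b@B4, c@B7, d@B6, e@B5, f@B8}
  B9:  IN={a@B6, b@B4, c@B7, d@B6, e@B1, e@B5, f@B8}  OUT={a@B9, b@B4, c@B7, d@B6, e@B9, f@B8}

Merge at B5: IN[B5] = OUT[B4] = {a@B3, b@B4, c@B7, d@B6, e@B4, f@B5}
Applying B5's transfer function to that IN value gives OUT[B5] (row B5 above).

Answer: {a@B3, b@B4, c@B7, d@B6, e@B5, f@B5}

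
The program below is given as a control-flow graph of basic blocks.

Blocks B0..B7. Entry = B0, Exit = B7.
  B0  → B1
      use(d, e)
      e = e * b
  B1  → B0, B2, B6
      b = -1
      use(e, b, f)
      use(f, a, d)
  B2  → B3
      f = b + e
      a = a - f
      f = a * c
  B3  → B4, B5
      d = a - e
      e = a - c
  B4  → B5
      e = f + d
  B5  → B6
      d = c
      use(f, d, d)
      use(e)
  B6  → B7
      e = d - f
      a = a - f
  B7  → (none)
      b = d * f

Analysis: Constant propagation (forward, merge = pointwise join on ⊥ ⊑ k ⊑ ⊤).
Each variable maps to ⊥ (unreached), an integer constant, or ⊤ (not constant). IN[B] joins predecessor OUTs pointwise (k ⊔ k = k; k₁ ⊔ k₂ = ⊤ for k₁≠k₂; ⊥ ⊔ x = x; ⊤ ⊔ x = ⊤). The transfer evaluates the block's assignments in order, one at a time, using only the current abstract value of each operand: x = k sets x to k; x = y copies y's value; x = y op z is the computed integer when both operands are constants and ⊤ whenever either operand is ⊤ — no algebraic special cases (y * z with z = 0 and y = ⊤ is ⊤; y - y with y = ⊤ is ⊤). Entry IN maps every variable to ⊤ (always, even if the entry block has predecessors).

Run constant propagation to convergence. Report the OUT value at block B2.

Converged values:
  B0:   IN=(all ⊤)   OUT=(all ⊤)
  B1:   IN=(all ⊤)   OUT={b:-1; rest ⊤}
  B2:   IN={b:-1; rest ⊤}   OUT={b:-1; rest ⊤}
  B3:   IN={b:-1; rest ⊤}   OUT={b:-1; rest ⊤}
  B4:   IN={b:-1; rest ⊤}   OUT={b:-1; rest ⊤}
  B5:   IN={b:-1; rest ⊤}   OUT={b:-1; rest ⊤}
  B6:   IN={b:-1; rest ⊤}   OUT={b:-1; rest ⊤}
  B7:   IN={b:-1; rest ⊤}   OUT=(all ⊤)

Merge at B2: IN[B2] = OUT[B1] = {a: ⊤, b: -1, c: ⊤, d: ⊤, e: ⊤, f: ⊤}
Applying B2's transfer function to that IN value gives OUT[B2] (row B2 above).

Answer: {a: ⊤, b: -1, c: ⊤, d: ⊤, e: ⊤, f: ⊤}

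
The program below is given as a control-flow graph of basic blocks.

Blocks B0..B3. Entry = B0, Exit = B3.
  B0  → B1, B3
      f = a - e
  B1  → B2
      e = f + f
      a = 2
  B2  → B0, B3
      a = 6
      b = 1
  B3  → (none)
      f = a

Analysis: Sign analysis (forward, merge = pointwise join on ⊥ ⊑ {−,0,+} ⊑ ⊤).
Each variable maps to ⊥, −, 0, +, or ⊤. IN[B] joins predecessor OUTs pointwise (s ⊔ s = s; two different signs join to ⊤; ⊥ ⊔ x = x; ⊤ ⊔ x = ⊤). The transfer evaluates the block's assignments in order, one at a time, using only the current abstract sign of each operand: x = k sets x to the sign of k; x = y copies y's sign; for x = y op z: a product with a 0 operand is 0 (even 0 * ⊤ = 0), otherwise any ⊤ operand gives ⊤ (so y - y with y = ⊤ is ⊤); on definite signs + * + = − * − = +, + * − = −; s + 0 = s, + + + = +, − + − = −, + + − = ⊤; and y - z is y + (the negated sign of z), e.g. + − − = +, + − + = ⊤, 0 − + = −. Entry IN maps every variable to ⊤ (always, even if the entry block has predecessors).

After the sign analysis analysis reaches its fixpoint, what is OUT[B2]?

Per-block solution:
  B0:  IN=(all ⊤)  OUT=(all ⊤)
  B1:  IN=(all ⊤)  OUT={a:+; rest ⊤}
  B2:  IN={a:+; rest ⊤}  OUT={a:+, b:+; rest ⊤}
  B3:  IN=(all ⊤)  OUT=(all ⊤)

Merge at B2: IN[B2] = OUT[B1] = {a: +, b: ⊤, c: ⊤, d: ⊤, e: ⊤, f: ⊤}
Applying B2's transfer function to that IN value gives OUT[B2] (row B2 above).

Answer: {a: +, b: +, c: ⊤, d: ⊤, e: ⊤, f: ⊤}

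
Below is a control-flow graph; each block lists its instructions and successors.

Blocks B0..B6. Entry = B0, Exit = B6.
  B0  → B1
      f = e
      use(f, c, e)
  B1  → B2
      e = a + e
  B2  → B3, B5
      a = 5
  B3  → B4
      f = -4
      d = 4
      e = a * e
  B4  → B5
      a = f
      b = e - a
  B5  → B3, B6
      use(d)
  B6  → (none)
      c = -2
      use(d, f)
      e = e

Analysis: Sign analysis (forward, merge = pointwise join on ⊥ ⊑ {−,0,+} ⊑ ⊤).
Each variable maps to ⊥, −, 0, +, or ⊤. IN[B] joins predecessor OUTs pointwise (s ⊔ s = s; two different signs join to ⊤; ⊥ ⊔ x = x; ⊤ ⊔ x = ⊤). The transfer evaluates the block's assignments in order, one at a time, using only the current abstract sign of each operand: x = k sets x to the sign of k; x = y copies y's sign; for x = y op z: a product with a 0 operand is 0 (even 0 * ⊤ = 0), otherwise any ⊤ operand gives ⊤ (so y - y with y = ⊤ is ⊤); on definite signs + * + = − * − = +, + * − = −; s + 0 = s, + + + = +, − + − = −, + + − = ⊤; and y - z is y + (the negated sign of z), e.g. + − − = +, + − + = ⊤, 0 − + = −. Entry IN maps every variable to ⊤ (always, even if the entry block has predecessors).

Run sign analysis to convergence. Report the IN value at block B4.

Answer: {a: ⊤, b: ⊤, c: ⊤, d: +, e: ⊤, f: -}

Derivation:
Per-block solution:
  B0: | IN=(all ⊤) | OUT=(all ⊤)
  B1: | IN=(all ⊤) | OUT=(all ⊤)
  B2: | IN=(all ⊤) | OUT={a:+; rest ⊤}
  B3: | IN=(all ⊤) | OUT={d:+, f:-; rest ⊤}
  B4: | IN={d:+, f:-; rest ⊤} | OUT={a:-, d:+, f:-; rest ⊤}
  B5: | IN=(all ⊤) | OUT=(all ⊤)
  B6: | IN=(all ⊤) | OUT={c:-; rest ⊤}

Merge at B4: IN[B4] = OUT[B3] = {a: ⊤, b: ⊤, c: ⊤, d: +, e: ⊤, f: -}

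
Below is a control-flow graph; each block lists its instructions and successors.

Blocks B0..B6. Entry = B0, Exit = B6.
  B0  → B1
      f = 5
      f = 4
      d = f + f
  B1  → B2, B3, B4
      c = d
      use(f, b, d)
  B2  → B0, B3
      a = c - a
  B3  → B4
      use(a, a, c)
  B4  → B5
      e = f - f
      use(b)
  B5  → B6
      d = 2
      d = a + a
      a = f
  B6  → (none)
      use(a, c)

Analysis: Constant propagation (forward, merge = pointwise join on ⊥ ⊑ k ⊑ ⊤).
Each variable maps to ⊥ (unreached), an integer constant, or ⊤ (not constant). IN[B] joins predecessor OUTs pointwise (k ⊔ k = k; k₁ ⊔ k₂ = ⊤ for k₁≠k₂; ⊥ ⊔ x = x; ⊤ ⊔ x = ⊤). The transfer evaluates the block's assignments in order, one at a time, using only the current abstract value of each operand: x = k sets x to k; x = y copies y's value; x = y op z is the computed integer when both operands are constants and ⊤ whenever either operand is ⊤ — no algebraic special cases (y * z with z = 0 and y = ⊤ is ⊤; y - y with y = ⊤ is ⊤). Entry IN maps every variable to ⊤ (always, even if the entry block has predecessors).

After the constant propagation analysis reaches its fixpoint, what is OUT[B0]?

Answer: {a: ⊤, b: ⊤, c: ⊤, d: 8, e: ⊤, f: 4}

Working:
Fixpoint table:
  B0:  IN=(all ⊤)  OUT={d:8, f:4; rest ⊤}
  B1:  IN={d:8, f:4; rest ⊤}  OUT={c:8, d:8, f:4; rest ⊤}
  B2:  IN={c:8, d:8, f:4; rest ⊤}  OUT={c:8, d:8, f:4; rest ⊤}
  B3:  IN={c:8, d:8, f:4; rest ⊤}  OUT={c:8, d:8, f:4; rest ⊤}
  B4:  IN={c:8, d:8, f:4; rest ⊤}  OUT={c:8, d:8, e:0, f:4; rest ⊤}
  B5:  IN={c:8, d:8, e:0, f:4; rest ⊤}  OUT={a:4, c:8, e:0, f:4; rest ⊤}
  B6:  IN={a:4, c:8, e:0, f:4; rest ⊤}  OUT={a:4, c:8, e:0, f:4; rest ⊤}

Merge at B0 (entry node, so the boundary value (all ⊤) is joined with the incoming edge(s)): IN[B0] = (all ⊤) ⊔ OUT[B2] = {a: ⊤, b: ⊤, c: ⊤, d: ⊤, e: ⊤, f: ⊤}
Applying B0's transfer function to that IN value gives OUT[B0] (row B0 above).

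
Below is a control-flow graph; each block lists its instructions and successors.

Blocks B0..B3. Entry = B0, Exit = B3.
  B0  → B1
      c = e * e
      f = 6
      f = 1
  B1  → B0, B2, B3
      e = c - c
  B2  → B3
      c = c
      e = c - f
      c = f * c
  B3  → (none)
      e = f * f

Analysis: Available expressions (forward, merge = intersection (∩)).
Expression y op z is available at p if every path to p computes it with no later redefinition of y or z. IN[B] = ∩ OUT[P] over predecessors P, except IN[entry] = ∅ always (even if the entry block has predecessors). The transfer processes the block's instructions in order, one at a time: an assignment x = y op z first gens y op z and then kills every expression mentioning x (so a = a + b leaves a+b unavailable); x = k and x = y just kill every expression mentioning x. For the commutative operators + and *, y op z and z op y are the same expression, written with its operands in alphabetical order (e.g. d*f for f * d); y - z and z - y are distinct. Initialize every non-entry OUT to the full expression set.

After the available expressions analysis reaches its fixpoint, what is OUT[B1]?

Answer: {c-c}

Derivation:
Fixpoint table:
  B0:   IN={}   OUT={e*e}
  B1:   IN={e*e}   OUT={c-c}
  B2:   IN={c-c}   OUT={}
  B3:   IN={}   OUT={f*f}

Merge at B1: IN[B1] = OUT[B0] = {e*e}
Applying B1's transfer function to that IN value gives OUT[B1] (row B1 above).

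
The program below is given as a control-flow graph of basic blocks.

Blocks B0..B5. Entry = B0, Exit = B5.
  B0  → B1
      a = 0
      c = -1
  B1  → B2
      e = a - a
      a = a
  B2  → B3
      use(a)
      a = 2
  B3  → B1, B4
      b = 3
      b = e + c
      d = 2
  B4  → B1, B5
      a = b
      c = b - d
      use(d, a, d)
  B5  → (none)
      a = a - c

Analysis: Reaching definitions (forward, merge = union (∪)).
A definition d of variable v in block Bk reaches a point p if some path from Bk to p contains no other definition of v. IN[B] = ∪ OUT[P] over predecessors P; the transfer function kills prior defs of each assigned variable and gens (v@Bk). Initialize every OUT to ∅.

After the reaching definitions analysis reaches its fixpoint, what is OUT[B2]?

Answer: {a@B2, b@B3, c@B0, c@B4, d@B3, e@B1}

Trace:
Converged values:
  B0:   IN={}   OUT={a@B0, c@B0}
  B1:   IN={a@B0, a@B2, a@B4, b@B3, c@B0, c@B4, d@B3, e@B1}   OUT={a@B1, b@B3, c@B0, c@B4, d@B3, e@B1}
  B2:   IN={a@B1, b@B3, c@B0, c@B4, d@B3, e@B1}   OUT={a@B2, b@B3, c@B0, c@B4, d@B3, e@B1}
  B3:   IN={a@B2, b@B3, c@B0, c@B4, d@B3, e@B1}   OUT={a@B2, b@B3, c@B0, c@B4, d@B3, e@B1}
  B4:   IN={a@B2, b@B3, c@B0, c@B4, d@B3, e@B1}   OUT={a@B4, b@B3, c@B4, d@B3, e@B1}
  B5:   IN={a@B4, b@B3, c@B4, d@B3, e@B1}   OUT={a@B5, b@B3, c@B4, d@B3, e@B1}

Merge at B2: IN[B2] = OUT[B1] = {a@B1, b@B3, c@B0, c@B4, d@B3, e@B1}
Applying B2's transfer function to that IN value gives OUT[B2] (row B2 above).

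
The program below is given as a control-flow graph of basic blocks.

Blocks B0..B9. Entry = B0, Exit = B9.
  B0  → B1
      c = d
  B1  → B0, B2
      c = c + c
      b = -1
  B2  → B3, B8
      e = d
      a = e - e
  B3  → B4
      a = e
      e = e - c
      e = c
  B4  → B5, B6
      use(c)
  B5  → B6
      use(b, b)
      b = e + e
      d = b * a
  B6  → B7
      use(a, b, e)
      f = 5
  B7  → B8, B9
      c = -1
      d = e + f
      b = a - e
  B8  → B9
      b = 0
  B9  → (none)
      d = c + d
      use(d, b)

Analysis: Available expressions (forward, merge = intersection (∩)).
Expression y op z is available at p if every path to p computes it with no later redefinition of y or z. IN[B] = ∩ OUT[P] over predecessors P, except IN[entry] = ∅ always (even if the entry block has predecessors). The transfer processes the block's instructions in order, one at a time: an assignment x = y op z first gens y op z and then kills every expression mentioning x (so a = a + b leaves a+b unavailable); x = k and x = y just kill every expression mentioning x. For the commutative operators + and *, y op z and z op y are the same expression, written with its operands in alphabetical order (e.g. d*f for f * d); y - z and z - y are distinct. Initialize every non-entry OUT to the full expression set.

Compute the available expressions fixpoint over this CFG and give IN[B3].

Answer: {e-e}

Derivation:
Per-block solution:
  B0: | IN={} | OUT={}
  B1: | IN={} | OUT={}
  B2: | IN={} | OUT={e-e}
  B3: | IN={e-e} | OUT={}
  B4: | IN={} | OUT={}
  B5: | IN={} | OUT={a*b, e+e}
  B6: | IN={} | OUT={}
  B7: | IN={} | OUT={a-e, e+f}
  B8: | IN={} | OUT={}
  B9: | IN={} | OUT={}

Merge at B3: IN[B3] = OUT[B2] = {e-e}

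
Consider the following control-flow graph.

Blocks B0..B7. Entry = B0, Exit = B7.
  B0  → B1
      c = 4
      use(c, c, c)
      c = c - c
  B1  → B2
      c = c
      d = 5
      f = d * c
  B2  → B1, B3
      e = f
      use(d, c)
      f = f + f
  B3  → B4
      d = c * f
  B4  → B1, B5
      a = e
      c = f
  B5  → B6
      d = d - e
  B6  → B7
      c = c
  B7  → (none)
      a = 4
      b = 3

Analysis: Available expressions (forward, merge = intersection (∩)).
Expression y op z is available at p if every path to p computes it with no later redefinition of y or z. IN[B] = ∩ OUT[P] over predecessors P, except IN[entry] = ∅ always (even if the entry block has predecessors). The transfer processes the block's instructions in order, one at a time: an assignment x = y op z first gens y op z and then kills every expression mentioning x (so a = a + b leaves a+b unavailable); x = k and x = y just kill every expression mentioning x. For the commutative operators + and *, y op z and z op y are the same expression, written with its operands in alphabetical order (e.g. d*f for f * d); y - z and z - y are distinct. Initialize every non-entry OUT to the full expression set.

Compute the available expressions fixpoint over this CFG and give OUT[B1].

Answer: {c*d}

Trace:
Per-block solution:
  B0:  IN={}  OUT={}
  B1:  IN={}  OUT={c*d}
  B2:  IN={c*d}  OUT={c*d}
  B3:  IN={c*d}  OUT={c*f}
  B4:  IN={c*f}  OUT={}
  B5:  IN={}  OUT={}
  B6:  IN={}  OUT={}
  B7:  IN={}  OUT={}

Merge at B1: IN[B1] = OUT[B0] ∩ OUT[B2] ∩ OUT[B4] = {}
Applying B1's transfer function to that IN value gives OUT[B1] (row B1 above).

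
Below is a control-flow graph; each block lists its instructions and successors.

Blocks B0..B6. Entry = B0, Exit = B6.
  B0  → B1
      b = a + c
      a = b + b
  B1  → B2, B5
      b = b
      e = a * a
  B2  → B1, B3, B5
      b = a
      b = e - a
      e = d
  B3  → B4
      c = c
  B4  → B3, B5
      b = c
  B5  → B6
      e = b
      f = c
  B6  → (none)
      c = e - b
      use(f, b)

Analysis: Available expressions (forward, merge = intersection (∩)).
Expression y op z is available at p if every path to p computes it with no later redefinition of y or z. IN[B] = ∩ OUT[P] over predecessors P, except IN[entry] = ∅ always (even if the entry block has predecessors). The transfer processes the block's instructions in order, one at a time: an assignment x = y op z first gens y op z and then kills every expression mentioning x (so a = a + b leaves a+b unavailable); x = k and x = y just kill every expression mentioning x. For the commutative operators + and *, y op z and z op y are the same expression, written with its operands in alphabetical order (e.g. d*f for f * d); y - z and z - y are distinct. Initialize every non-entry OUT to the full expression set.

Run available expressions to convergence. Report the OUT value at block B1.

Answer: {a*a}

Trace:
Fixpoint table:
  B0: | IN={} | OUT={b+b}
  B1: | IN={} | OUT={a*a}
  B2: | IN={a*a} | OUT={a*a}
  B3: | IN={a*a} | OUT={a*a}
  B4: | IN={a*a} | OUT={a*a}
  B5: | IN={a*a} | OUT={a*a}
  B6: | IN={a*a} | OUT={a*a, e-b}

Merge at B1: IN[B1] = OUT[B0] ∩ OUT[B2] = {}
Applying B1's transfer function to that IN value gives OUT[B1] (row B1 above).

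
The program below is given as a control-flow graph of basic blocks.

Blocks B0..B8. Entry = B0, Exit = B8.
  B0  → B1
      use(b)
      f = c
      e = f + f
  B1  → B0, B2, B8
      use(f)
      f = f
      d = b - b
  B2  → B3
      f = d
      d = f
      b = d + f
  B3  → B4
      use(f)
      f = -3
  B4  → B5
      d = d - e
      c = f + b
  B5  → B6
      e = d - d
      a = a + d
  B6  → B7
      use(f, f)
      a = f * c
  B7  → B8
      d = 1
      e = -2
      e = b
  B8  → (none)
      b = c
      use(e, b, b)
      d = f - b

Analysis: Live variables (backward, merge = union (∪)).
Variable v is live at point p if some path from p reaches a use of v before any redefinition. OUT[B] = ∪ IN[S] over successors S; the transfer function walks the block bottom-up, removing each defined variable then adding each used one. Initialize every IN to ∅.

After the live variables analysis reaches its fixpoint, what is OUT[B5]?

Answer: {b, c, f}

Working:
Converged values:
  B0:   IN={a, b, c}   OUT={a, b, c, e, f}
  B1:   IN={a, b, c, e, f}   OUT={a, b, c, d, e, f}
  B2:   IN={a, d, e}   OUT={a, b, d, e, f}
  B3:   IN={a, b, d, e, f}   OUT={a, b, d, e, f}
  B4:   IN={a, b, d, e, f}   OUT={a, b, c, d, f}
  B5:   IN={a, b, c, d, f}   OUT={b, c, f}
  B6:   IN={b, c, f}   OUT={b, c, f}
  B7:   IN={b, c, f}   OUT={c, e, f}
  B8:   IN={c, e, f}   OUT={}

Merge at B5: OUT[B5] = IN[B6] = {b, c, f}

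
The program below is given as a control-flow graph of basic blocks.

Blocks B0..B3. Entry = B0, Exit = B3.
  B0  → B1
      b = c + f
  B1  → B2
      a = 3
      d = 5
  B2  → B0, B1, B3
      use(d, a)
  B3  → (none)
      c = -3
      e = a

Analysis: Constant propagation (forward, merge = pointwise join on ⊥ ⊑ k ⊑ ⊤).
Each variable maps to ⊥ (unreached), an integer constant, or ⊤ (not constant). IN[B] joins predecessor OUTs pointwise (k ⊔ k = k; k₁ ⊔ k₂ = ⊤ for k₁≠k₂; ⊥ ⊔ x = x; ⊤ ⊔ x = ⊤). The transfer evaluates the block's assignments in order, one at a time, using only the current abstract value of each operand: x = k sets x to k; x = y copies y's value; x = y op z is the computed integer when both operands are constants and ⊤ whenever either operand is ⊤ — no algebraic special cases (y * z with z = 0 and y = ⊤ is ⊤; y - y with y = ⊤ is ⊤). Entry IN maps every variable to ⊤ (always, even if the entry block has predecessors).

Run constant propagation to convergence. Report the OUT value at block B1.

Converged values:
  B0: | IN=(all ⊤) | OUT=(all ⊤)
  B1: | IN=(all ⊤) | OUT={a:3, d:5; rest ⊤}
  B2: | IN={a:3, d:5; rest ⊤} | OUT={a:3, d:5; rest ⊤}
  B3: | IN={a:3, d:5; rest ⊤} | OUT={a:3, c:-3, d:5, e:3; rest ⊤}

Merge at B1: IN[B1] = OUT[B0] ⊔ OUT[B2] = {a: ⊤, b: ⊤, c: ⊤, d: ⊤, e: ⊤, f: ⊤}
Applying B1's transfer function to that IN value gives OUT[B1] (row B1 above).

Answer: {a: 3, b: ⊤, c: ⊤, d: 5, e: ⊤, f: ⊤}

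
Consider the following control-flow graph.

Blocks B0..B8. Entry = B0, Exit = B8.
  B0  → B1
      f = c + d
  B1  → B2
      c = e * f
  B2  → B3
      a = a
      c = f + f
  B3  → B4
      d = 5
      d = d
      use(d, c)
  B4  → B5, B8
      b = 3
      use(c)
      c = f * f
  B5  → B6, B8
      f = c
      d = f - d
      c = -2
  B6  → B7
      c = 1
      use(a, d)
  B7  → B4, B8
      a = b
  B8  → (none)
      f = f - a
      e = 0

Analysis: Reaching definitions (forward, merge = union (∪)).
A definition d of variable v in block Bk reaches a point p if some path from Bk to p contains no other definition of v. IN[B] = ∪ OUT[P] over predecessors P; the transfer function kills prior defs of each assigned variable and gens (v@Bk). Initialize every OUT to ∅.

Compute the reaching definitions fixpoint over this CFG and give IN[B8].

Converged values:
  B0:  IN={}  OUT={f@B0}
  B1:  IN={f@B0}  OUT={c@B1, f@B0}
  B2:  IN={c@B1, f@B0}  OUT={a@B2, c@B2, f@B0}
  B3:  IN={a@B2, c@B2, f@B0}  OUT={a@B2, c@B2, d@B3, f@B0}
  B4:  IN={a@B2, a@B7, b@B4, c@B2, c@B6, d@B3, d@B5, f@B0, f@B5}  OUT={a@B2, a@B7, b@B4, c@B4, d@B3, d@B5, f@B0, f@B5}
  B5:  IN={a@B2, a@B7, b@B4, c@B4, d@B3, d@B5, f@B0, f@B5}  OUT={a@B2, a@B7, b@B4, c@B5, d@B5, f@B5}
  B6:  IN={a@B2, a@B7, b@B4, c@B5, d@B5, f@B5}  OUT={a@B2, a@B7, b@B4, c@B6, d@B5, f@B5}
  B7:  IN={a@B2, a@B7, b@B4, c@B6, d@B5, f@B5}  OUT={a@B7, b@B4, c@B6, d@B5, f@B5}
  B8:  IN={a@B2, a@B7, b@B4, c@B4, c@B5, c@B6, d@B3, d@B5, f@B0, f@B5}  OUT={a@B2, a@B7, b@B4, c@B4, c@B5, c@B6, d@B3, d@B5, e@B8, f@B8}

Merge at B8: IN[B8] = OUT[B4] ⊔ OUT[B5] ⊔ OUT[B7] = {a@B2, a@B7, b@B4, c@B4, c@B5, c@B6, d@B3, d@B5, f@B0, f@B5}

Answer: {a@B2, a@B7, b@B4, c@B4, c@B5, c@B6, d@B3, d@B5, f@B0, f@B5}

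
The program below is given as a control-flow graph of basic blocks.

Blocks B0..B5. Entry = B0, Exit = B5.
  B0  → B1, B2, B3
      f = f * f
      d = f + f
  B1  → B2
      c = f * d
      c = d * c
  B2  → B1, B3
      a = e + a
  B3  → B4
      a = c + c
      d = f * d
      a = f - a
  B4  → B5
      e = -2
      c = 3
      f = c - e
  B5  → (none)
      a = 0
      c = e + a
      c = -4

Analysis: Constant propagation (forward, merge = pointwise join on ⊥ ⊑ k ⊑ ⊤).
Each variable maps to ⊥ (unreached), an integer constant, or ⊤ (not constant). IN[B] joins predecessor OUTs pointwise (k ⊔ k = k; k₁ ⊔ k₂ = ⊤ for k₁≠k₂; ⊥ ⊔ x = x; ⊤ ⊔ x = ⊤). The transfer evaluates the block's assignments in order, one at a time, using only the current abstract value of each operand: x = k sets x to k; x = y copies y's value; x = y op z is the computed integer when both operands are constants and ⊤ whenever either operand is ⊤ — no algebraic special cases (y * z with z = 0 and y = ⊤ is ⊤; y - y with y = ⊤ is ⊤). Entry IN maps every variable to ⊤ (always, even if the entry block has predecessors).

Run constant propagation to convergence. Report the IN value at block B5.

Answer: {a: ⊤, b: ⊤, c: 3, d: ⊤, e: -2, f: 5}

Trace:
Per-block solution:
  B0: | IN=(all ⊤) | OUT=(all ⊤)
  B1: | IN=(all ⊤) | OUT=(all ⊤)
  B2: | IN=(all ⊤) | OUT=(all ⊤)
  B3: | IN=(all ⊤) | OUT=(all ⊤)
  B4: | IN=(all ⊤) | OUT={c:3, e:-2, f:5; rest ⊤}
  B5: | IN={c:3, e:-2, f:5; rest ⊤} | OUT={a:0, c:-4, e:-2, f:5; rest ⊤}

Merge at B5: IN[B5] = OUT[B4] = {a: ⊤, b: ⊤, c: 3, d: ⊤, e: -2, f: 5}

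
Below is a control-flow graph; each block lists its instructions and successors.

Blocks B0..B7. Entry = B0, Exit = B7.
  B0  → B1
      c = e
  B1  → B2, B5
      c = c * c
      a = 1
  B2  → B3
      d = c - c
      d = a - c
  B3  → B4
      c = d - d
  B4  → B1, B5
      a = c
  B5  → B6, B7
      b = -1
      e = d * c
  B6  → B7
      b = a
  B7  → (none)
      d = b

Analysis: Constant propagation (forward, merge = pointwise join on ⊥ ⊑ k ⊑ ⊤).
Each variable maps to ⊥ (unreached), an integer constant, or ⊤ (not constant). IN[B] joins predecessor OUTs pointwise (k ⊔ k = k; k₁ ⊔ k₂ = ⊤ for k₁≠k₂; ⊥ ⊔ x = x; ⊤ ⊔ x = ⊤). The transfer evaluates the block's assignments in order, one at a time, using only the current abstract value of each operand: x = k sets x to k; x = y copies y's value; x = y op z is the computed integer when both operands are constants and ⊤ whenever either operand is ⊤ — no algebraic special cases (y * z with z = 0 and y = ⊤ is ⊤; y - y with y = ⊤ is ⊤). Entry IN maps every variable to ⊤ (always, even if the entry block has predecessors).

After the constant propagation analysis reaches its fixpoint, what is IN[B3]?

Answer: {a: 1, b: ⊤, c: ⊤, d: ⊤, e: ⊤, f: ⊤}

Working:
Converged values:
  B0: | IN=(all ⊤) | OUT=(all ⊤)
  B1: | IN=(all ⊤) | OUT={a:1; rest ⊤}
  B2: | IN={a:1; rest ⊤} | OUT={a:1; rest ⊤}
  B3: | IN={a:1; rest ⊤} | OUT={a:1; rest ⊤}
  B4: | IN={a:1; rest ⊤} | OUT=(all ⊤)
  B5: | IN=(all ⊤) | OUT={b:-1; rest ⊤}
  B6: | IN={b:-1; rest ⊤} | OUT=(all ⊤)
  B7: | IN=(all ⊤) | OUT=(all ⊤)

Merge at B3: IN[B3] = OUT[B2] = {a: 1, b: ⊤, c: ⊤, d: ⊤, e: ⊤, f: ⊤}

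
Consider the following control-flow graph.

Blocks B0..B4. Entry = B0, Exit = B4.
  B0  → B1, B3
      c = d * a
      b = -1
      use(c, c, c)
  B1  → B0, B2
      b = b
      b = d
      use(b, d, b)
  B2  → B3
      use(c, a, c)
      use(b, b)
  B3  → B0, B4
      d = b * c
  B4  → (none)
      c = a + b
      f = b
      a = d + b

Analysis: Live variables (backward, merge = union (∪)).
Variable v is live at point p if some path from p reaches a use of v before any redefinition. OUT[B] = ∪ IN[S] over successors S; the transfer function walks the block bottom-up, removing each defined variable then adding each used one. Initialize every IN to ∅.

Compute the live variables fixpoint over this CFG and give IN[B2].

Fixpoint table:
  B0: | IN={a, d} | OUT={a, b, c, d}
  B1: | IN={a, b, c, d} | OUT={a, b, c, d}
  B2: | IN={a, b, c} | OUT={a, b, c}
  B3: | IN={a, b, c} | OUT={a, b, d}
  B4: | IN={a, b, d} | OUT={}

Merge at B2: OUT[B2] = IN[B3] = {a, b, c}
Applying B2's transfer function to that OUT value gives IN[B2] (row B2 above).

Answer: {a, b, c}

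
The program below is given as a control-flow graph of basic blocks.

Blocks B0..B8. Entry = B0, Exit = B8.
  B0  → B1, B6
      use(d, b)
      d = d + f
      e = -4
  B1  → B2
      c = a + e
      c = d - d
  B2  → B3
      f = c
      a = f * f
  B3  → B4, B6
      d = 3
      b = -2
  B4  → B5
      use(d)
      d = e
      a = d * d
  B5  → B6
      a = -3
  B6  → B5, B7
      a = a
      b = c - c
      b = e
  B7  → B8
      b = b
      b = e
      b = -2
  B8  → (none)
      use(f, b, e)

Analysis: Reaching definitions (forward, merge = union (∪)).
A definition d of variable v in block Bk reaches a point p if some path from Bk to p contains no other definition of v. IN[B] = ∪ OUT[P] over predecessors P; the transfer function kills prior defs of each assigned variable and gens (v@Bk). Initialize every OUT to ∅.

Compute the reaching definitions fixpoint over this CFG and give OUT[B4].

Answer: {a@B4, b@B3, c@B1, d@B4, e@B0, f@B2}

Working:
Per-block solution:
  B0:  IN={}  OUT={d@B0, e@B0}
  B1:  IN={d@B0, e@B0}  OUT={c@B1, d@B0, e@B0}
  B2:  IN={c@B1, d@B0, e@B0}  OUT={a@B2, c@B1, d@B0, e@B0, f@B2}
  B3:  IN={a@B2, c@B1, d@B0, e@B0, f@B2}  OUT={a@B2, b@B3, c@B1, d@B3, e@B0, f@B2}
  B4:  IN={a@B2, b@B3, c@B1, d@B3, e@B0, f@B2}  OUT={a@B4, b@B3, c@B1, d@B4, e@B0, f@B2}
  B5:  IN={a@B4, a@B6, b@B3, b@B6, c@B1, d@B0, d@B3, d@B4, e@B0, f@B2}  OUT={a@B5, b@B3, b@B6, c@B1, d@B0, d@B3, d@B4, e@B0, f@B2}
  B6:  IN={a@B2, a@B5, b@B3, b@B6, c@B1, d@B0, d@B3, d@B4, e@B0, f@B2}  OUT={a@B6, b@B6, c@B1, d@B0, d@B3, d@B4, e@B0, f@B2}
  B7:  IN={a@B6, b@B6, c@B1, d@B0, d@B3, d@B4, e@B0, f@B2}  OUT={a@B6, b@B7, c@B1, d@B0, d@B3, d@B4, e@B0, f@B2}
  B8:  IN={a@B6, b@B7, c@B1, d@B0, d@B3, d@B4, e@B0, f@B2}  OUT={a@B6, b@B7, c@B1, d@B0, d@B3, d@B4, e@B0, f@B2}

Merge at B4: IN[B4] = OUT[B3] = {a@B2, b@B3, c@B1, d@B3, e@B0, f@B2}
Applying B4's transfer function to that IN value gives OUT[B4] (row B4 above).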